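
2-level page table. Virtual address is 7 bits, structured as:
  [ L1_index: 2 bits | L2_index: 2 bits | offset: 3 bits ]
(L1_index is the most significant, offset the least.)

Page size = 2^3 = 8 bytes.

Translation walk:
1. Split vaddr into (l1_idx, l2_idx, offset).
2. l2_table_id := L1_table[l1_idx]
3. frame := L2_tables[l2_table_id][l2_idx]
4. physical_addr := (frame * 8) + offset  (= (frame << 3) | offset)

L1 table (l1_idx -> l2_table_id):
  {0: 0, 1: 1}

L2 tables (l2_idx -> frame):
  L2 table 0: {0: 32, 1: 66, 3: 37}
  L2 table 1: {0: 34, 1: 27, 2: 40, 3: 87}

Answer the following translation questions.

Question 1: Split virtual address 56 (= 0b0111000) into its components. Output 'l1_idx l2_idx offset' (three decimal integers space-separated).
Answer: 1 3 0

Derivation:
vaddr = 56 = 0b0111000
  top 2 bits -> l1_idx = 1
  next 2 bits -> l2_idx = 3
  bottom 3 bits -> offset = 0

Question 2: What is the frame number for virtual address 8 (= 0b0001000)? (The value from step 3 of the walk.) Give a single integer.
Answer: 66

Derivation:
vaddr = 8: l1_idx=0, l2_idx=1
L1[0] = 0; L2[0][1] = 66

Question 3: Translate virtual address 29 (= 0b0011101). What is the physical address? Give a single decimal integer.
Answer: 301

Derivation:
vaddr = 29 = 0b0011101
Split: l1_idx=0, l2_idx=3, offset=5
L1[0] = 0
L2[0][3] = 37
paddr = 37 * 8 + 5 = 301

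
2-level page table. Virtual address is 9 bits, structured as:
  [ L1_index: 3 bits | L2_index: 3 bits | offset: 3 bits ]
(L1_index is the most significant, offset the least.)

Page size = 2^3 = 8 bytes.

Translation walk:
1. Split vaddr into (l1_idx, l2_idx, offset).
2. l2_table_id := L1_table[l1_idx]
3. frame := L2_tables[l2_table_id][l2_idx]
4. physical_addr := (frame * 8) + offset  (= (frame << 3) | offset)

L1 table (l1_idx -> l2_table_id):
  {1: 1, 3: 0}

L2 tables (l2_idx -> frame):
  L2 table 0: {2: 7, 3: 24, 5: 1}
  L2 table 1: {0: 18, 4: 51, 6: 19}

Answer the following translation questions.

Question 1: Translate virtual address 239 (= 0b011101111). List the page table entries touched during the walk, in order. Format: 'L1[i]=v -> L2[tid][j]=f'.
Answer: L1[3]=0 -> L2[0][5]=1

Derivation:
vaddr = 239 = 0b011101111
Split: l1_idx=3, l2_idx=5, offset=7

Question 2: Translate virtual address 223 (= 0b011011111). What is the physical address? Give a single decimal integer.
vaddr = 223 = 0b011011111
Split: l1_idx=3, l2_idx=3, offset=7
L1[3] = 0
L2[0][3] = 24
paddr = 24 * 8 + 7 = 199

Answer: 199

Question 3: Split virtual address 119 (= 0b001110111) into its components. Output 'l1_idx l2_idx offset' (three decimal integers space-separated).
Answer: 1 6 7

Derivation:
vaddr = 119 = 0b001110111
  top 3 bits -> l1_idx = 1
  next 3 bits -> l2_idx = 6
  bottom 3 bits -> offset = 7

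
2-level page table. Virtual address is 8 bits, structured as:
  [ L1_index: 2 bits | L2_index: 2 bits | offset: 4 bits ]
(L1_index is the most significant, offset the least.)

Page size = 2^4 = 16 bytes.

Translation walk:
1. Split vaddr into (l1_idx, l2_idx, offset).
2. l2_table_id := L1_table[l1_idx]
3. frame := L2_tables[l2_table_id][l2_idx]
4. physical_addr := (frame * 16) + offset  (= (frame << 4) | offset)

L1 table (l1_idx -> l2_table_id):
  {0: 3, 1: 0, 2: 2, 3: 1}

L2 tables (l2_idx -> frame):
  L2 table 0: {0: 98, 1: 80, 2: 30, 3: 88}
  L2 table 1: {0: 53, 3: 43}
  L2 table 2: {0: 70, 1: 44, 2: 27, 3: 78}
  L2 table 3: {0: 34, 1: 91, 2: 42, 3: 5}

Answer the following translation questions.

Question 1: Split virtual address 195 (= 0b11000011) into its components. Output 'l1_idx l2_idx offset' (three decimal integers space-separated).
Answer: 3 0 3

Derivation:
vaddr = 195 = 0b11000011
  top 2 bits -> l1_idx = 3
  next 2 bits -> l2_idx = 0
  bottom 4 bits -> offset = 3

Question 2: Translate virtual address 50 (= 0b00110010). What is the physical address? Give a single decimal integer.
Answer: 82

Derivation:
vaddr = 50 = 0b00110010
Split: l1_idx=0, l2_idx=3, offset=2
L1[0] = 3
L2[3][3] = 5
paddr = 5 * 16 + 2 = 82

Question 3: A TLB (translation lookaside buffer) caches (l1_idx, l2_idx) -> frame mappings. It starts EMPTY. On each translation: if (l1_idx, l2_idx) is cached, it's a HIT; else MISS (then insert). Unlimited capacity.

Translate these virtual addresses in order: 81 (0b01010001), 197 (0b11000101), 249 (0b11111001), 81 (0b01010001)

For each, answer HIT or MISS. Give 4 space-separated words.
vaddr=81: (1,1) not in TLB -> MISS, insert
vaddr=197: (3,0) not in TLB -> MISS, insert
vaddr=249: (3,3) not in TLB -> MISS, insert
vaddr=81: (1,1) in TLB -> HIT

Answer: MISS MISS MISS HIT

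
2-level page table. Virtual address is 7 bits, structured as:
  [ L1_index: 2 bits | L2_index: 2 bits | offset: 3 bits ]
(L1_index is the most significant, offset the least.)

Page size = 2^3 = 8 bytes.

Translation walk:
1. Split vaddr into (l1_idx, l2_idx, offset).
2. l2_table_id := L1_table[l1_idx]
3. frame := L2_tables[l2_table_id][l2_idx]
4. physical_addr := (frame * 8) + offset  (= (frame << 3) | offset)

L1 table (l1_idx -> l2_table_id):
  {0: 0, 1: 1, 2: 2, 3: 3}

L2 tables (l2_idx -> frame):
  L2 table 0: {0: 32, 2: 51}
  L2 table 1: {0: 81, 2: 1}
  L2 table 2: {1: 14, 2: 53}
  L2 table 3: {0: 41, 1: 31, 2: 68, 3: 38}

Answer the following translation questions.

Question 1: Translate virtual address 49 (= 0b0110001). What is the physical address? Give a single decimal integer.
vaddr = 49 = 0b0110001
Split: l1_idx=1, l2_idx=2, offset=1
L1[1] = 1
L2[1][2] = 1
paddr = 1 * 8 + 1 = 9

Answer: 9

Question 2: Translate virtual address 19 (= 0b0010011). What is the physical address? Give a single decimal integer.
Answer: 411

Derivation:
vaddr = 19 = 0b0010011
Split: l1_idx=0, l2_idx=2, offset=3
L1[0] = 0
L2[0][2] = 51
paddr = 51 * 8 + 3 = 411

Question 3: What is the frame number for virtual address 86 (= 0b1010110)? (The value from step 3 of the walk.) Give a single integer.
Answer: 53

Derivation:
vaddr = 86: l1_idx=2, l2_idx=2
L1[2] = 2; L2[2][2] = 53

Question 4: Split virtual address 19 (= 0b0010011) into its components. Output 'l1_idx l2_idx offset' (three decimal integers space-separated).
Answer: 0 2 3

Derivation:
vaddr = 19 = 0b0010011
  top 2 bits -> l1_idx = 0
  next 2 bits -> l2_idx = 2
  bottom 3 bits -> offset = 3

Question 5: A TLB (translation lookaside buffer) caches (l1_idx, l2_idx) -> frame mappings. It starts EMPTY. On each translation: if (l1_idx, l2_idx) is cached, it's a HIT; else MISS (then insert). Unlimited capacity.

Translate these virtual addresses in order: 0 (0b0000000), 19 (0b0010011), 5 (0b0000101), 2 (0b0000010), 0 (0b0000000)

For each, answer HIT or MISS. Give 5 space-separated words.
Answer: MISS MISS HIT HIT HIT

Derivation:
vaddr=0: (0,0) not in TLB -> MISS, insert
vaddr=19: (0,2) not in TLB -> MISS, insert
vaddr=5: (0,0) in TLB -> HIT
vaddr=2: (0,0) in TLB -> HIT
vaddr=0: (0,0) in TLB -> HIT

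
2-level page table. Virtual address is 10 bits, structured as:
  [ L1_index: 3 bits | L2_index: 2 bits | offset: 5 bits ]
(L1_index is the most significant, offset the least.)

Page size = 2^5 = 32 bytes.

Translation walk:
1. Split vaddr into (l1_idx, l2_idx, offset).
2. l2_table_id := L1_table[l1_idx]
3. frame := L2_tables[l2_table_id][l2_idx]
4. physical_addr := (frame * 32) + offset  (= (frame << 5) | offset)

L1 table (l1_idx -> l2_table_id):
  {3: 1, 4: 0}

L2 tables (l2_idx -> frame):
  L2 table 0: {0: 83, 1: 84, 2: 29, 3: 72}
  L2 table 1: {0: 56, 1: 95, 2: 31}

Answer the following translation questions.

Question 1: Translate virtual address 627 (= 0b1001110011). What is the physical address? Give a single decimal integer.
Answer: 2323

Derivation:
vaddr = 627 = 0b1001110011
Split: l1_idx=4, l2_idx=3, offset=19
L1[4] = 0
L2[0][3] = 72
paddr = 72 * 32 + 19 = 2323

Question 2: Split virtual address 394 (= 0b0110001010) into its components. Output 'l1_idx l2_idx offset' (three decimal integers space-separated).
Answer: 3 0 10

Derivation:
vaddr = 394 = 0b0110001010
  top 3 bits -> l1_idx = 3
  next 2 bits -> l2_idx = 0
  bottom 5 bits -> offset = 10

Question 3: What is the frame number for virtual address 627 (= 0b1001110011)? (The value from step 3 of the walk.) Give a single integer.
Answer: 72

Derivation:
vaddr = 627: l1_idx=4, l2_idx=3
L1[4] = 0; L2[0][3] = 72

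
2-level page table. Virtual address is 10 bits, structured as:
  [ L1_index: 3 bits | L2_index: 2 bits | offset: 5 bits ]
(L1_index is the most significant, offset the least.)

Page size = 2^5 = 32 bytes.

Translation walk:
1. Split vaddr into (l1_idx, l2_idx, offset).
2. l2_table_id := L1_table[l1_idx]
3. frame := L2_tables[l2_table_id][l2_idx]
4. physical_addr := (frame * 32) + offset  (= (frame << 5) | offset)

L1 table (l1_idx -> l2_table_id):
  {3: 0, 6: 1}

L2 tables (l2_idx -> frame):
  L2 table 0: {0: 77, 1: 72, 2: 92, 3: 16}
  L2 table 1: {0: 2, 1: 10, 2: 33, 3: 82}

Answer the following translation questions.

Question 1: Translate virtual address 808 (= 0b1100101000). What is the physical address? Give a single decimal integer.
Answer: 328

Derivation:
vaddr = 808 = 0b1100101000
Split: l1_idx=6, l2_idx=1, offset=8
L1[6] = 1
L2[1][1] = 10
paddr = 10 * 32 + 8 = 328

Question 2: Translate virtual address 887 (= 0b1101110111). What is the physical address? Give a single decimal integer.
vaddr = 887 = 0b1101110111
Split: l1_idx=6, l2_idx=3, offset=23
L1[6] = 1
L2[1][3] = 82
paddr = 82 * 32 + 23 = 2647

Answer: 2647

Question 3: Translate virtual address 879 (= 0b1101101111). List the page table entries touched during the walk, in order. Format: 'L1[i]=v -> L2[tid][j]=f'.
vaddr = 879 = 0b1101101111
Split: l1_idx=6, l2_idx=3, offset=15

Answer: L1[6]=1 -> L2[1][3]=82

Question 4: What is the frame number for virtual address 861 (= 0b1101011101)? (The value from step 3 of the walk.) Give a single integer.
vaddr = 861: l1_idx=6, l2_idx=2
L1[6] = 1; L2[1][2] = 33

Answer: 33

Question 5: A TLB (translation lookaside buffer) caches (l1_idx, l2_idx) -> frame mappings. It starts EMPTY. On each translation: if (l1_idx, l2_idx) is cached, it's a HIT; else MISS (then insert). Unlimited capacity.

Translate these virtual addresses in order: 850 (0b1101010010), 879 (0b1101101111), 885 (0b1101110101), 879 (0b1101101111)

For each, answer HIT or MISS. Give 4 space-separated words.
vaddr=850: (6,2) not in TLB -> MISS, insert
vaddr=879: (6,3) not in TLB -> MISS, insert
vaddr=885: (6,3) in TLB -> HIT
vaddr=879: (6,3) in TLB -> HIT

Answer: MISS MISS HIT HIT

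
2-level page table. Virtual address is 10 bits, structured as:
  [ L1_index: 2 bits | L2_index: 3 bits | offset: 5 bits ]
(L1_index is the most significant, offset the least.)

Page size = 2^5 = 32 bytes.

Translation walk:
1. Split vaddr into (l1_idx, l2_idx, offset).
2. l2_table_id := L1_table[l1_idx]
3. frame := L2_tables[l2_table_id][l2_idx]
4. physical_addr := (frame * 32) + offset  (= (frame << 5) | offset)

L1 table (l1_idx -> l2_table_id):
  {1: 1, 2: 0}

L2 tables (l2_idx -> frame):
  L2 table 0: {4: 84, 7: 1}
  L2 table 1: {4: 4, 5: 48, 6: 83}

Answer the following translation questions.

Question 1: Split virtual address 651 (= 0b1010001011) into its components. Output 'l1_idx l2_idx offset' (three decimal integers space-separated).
vaddr = 651 = 0b1010001011
  top 2 bits -> l1_idx = 2
  next 3 bits -> l2_idx = 4
  bottom 5 bits -> offset = 11

Answer: 2 4 11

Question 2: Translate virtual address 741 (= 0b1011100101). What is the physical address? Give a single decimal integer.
vaddr = 741 = 0b1011100101
Split: l1_idx=2, l2_idx=7, offset=5
L1[2] = 0
L2[0][7] = 1
paddr = 1 * 32 + 5 = 37

Answer: 37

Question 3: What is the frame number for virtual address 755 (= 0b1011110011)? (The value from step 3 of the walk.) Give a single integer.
Answer: 1

Derivation:
vaddr = 755: l1_idx=2, l2_idx=7
L1[2] = 0; L2[0][7] = 1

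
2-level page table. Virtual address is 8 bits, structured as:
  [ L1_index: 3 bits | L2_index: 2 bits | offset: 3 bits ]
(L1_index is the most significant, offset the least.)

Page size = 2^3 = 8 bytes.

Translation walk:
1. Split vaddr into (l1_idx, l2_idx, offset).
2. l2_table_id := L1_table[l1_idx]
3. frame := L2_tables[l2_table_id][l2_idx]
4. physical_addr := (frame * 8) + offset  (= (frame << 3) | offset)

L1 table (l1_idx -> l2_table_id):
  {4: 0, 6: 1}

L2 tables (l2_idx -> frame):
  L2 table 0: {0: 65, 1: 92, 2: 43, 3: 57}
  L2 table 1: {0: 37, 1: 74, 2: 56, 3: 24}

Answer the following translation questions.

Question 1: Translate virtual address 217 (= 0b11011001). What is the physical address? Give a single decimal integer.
Answer: 193

Derivation:
vaddr = 217 = 0b11011001
Split: l1_idx=6, l2_idx=3, offset=1
L1[6] = 1
L2[1][3] = 24
paddr = 24 * 8 + 1 = 193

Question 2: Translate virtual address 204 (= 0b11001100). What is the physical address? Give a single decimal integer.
Answer: 596

Derivation:
vaddr = 204 = 0b11001100
Split: l1_idx=6, l2_idx=1, offset=4
L1[6] = 1
L2[1][1] = 74
paddr = 74 * 8 + 4 = 596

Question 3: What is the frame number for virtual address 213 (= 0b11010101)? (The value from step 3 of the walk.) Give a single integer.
vaddr = 213: l1_idx=6, l2_idx=2
L1[6] = 1; L2[1][2] = 56

Answer: 56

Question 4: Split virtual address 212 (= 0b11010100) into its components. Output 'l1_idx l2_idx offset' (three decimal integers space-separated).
Answer: 6 2 4

Derivation:
vaddr = 212 = 0b11010100
  top 3 bits -> l1_idx = 6
  next 2 bits -> l2_idx = 2
  bottom 3 bits -> offset = 4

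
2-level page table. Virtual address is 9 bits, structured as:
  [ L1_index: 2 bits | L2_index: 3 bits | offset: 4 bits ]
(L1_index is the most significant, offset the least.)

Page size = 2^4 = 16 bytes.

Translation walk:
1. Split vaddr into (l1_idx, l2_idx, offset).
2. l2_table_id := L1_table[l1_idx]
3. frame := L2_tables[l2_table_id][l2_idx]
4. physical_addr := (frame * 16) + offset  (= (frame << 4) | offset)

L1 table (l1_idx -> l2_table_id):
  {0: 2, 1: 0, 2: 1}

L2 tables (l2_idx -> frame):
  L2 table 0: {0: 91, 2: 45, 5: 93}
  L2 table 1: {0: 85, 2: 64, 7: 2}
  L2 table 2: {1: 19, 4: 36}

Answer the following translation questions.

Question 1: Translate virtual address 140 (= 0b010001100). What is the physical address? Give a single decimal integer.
vaddr = 140 = 0b010001100
Split: l1_idx=1, l2_idx=0, offset=12
L1[1] = 0
L2[0][0] = 91
paddr = 91 * 16 + 12 = 1468

Answer: 1468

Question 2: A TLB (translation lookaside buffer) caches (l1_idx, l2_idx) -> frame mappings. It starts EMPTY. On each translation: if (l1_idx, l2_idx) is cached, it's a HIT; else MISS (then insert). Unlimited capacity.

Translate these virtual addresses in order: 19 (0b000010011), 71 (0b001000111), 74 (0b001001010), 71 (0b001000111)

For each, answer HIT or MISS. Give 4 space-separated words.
vaddr=19: (0,1) not in TLB -> MISS, insert
vaddr=71: (0,4) not in TLB -> MISS, insert
vaddr=74: (0,4) in TLB -> HIT
vaddr=71: (0,4) in TLB -> HIT

Answer: MISS MISS HIT HIT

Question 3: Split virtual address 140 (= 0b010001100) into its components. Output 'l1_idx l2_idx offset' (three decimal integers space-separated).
Answer: 1 0 12

Derivation:
vaddr = 140 = 0b010001100
  top 2 bits -> l1_idx = 1
  next 3 bits -> l2_idx = 0
  bottom 4 bits -> offset = 12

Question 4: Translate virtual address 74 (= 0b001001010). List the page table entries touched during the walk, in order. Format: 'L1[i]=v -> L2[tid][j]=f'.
Answer: L1[0]=2 -> L2[2][4]=36

Derivation:
vaddr = 74 = 0b001001010
Split: l1_idx=0, l2_idx=4, offset=10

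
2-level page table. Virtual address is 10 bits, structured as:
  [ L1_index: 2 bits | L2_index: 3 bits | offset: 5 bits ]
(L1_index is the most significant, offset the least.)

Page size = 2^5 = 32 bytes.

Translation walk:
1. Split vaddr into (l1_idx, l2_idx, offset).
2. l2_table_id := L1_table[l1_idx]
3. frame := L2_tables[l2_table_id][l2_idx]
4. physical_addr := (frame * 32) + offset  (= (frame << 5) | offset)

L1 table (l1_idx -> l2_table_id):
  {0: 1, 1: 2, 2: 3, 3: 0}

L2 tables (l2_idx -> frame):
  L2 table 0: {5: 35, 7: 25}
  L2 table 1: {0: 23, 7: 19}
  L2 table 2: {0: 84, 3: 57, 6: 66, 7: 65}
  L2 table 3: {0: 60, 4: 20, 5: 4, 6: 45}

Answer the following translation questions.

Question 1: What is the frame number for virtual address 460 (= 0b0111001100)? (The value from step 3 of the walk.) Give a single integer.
Answer: 66

Derivation:
vaddr = 460: l1_idx=1, l2_idx=6
L1[1] = 2; L2[2][6] = 66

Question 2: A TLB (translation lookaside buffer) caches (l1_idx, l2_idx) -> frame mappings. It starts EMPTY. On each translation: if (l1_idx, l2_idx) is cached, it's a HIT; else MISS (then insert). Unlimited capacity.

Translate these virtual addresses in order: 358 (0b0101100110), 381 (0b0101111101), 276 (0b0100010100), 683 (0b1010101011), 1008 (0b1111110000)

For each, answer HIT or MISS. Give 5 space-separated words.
Answer: MISS HIT MISS MISS MISS

Derivation:
vaddr=358: (1,3) not in TLB -> MISS, insert
vaddr=381: (1,3) in TLB -> HIT
vaddr=276: (1,0) not in TLB -> MISS, insert
vaddr=683: (2,5) not in TLB -> MISS, insert
vaddr=1008: (3,7) not in TLB -> MISS, insert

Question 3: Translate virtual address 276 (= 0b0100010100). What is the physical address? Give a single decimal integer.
Answer: 2708

Derivation:
vaddr = 276 = 0b0100010100
Split: l1_idx=1, l2_idx=0, offset=20
L1[1] = 2
L2[2][0] = 84
paddr = 84 * 32 + 20 = 2708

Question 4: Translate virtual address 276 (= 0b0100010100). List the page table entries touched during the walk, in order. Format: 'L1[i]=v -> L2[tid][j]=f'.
vaddr = 276 = 0b0100010100
Split: l1_idx=1, l2_idx=0, offset=20

Answer: L1[1]=2 -> L2[2][0]=84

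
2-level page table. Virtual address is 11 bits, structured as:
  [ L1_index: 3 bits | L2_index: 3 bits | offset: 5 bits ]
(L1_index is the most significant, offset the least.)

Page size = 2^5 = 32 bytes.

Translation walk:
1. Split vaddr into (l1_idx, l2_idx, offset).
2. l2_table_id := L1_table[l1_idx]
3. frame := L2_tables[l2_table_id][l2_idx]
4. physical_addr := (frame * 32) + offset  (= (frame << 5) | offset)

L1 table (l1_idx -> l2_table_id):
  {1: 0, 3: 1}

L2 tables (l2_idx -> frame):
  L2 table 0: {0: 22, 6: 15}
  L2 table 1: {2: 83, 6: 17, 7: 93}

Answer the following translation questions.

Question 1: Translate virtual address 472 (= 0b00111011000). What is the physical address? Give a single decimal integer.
Answer: 504

Derivation:
vaddr = 472 = 0b00111011000
Split: l1_idx=1, l2_idx=6, offset=24
L1[1] = 0
L2[0][6] = 15
paddr = 15 * 32 + 24 = 504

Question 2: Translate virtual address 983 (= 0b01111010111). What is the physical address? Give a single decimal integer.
Answer: 567

Derivation:
vaddr = 983 = 0b01111010111
Split: l1_idx=3, l2_idx=6, offset=23
L1[3] = 1
L2[1][6] = 17
paddr = 17 * 32 + 23 = 567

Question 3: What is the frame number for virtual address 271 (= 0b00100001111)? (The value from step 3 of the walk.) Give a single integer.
Answer: 22

Derivation:
vaddr = 271: l1_idx=1, l2_idx=0
L1[1] = 0; L2[0][0] = 22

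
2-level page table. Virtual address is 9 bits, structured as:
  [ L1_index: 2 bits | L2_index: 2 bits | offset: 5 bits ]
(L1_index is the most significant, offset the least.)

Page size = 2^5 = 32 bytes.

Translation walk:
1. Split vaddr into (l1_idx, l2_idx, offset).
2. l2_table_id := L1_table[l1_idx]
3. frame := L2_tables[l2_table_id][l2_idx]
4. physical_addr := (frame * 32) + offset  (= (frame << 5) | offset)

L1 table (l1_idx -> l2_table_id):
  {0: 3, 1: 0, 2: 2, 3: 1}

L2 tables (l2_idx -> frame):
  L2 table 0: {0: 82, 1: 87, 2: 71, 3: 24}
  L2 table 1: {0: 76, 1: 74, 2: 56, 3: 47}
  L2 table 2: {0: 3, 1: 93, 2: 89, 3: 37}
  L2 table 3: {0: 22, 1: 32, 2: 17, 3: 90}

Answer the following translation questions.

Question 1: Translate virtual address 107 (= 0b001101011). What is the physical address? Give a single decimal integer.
vaddr = 107 = 0b001101011
Split: l1_idx=0, l2_idx=3, offset=11
L1[0] = 3
L2[3][3] = 90
paddr = 90 * 32 + 11 = 2891

Answer: 2891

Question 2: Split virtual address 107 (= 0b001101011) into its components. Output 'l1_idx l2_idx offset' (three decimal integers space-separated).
Answer: 0 3 11

Derivation:
vaddr = 107 = 0b001101011
  top 2 bits -> l1_idx = 0
  next 2 bits -> l2_idx = 3
  bottom 5 bits -> offset = 11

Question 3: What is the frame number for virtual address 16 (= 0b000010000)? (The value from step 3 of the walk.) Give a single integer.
Answer: 22

Derivation:
vaddr = 16: l1_idx=0, l2_idx=0
L1[0] = 3; L2[3][0] = 22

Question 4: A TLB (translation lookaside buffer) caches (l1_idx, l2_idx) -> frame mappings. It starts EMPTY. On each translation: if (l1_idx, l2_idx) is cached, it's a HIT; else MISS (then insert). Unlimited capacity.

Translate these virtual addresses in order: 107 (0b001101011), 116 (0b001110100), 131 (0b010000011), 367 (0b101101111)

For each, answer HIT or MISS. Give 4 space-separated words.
Answer: MISS HIT MISS MISS

Derivation:
vaddr=107: (0,3) not in TLB -> MISS, insert
vaddr=116: (0,3) in TLB -> HIT
vaddr=131: (1,0) not in TLB -> MISS, insert
vaddr=367: (2,3) not in TLB -> MISS, insert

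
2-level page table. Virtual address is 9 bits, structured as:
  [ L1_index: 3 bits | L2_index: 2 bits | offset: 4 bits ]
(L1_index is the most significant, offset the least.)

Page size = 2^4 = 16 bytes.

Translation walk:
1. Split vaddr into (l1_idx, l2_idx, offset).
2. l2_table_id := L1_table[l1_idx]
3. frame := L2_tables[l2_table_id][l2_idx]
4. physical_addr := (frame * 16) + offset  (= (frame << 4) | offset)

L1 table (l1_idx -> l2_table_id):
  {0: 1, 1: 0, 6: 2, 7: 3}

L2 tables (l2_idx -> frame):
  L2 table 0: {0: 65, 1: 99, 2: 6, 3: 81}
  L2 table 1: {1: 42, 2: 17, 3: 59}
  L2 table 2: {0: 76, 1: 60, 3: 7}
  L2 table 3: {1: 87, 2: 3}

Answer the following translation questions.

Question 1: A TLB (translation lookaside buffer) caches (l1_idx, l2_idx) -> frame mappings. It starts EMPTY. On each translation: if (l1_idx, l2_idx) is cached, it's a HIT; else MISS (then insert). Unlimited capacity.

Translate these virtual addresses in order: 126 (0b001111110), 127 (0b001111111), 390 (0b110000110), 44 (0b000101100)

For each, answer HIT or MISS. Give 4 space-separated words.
Answer: MISS HIT MISS MISS

Derivation:
vaddr=126: (1,3) not in TLB -> MISS, insert
vaddr=127: (1,3) in TLB -> HIT
vaddr=390: (6,0) not in TLB -> MISS, insert
vaddr=44: (0,2) not in TLB -> MISS, insert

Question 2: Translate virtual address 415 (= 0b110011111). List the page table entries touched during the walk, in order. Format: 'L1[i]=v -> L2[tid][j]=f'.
vaddr = 415 = 0b110011111
Split: l1_idx=6, l2_idx=1, offset=15

Answer: L1[6]=2 -> L2[2][1]=60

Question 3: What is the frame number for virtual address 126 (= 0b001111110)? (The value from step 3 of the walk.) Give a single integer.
vaddr = 126: l1_idx=1, l2_idx=3
L1[1] = 0; L2[0][3] = 81

Answer: 81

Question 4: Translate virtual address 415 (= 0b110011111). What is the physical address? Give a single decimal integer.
vaddr = 415 = 0b110011111
Split: l1_idx=6, l2_idx=1, offset=15
L1[6] = 2
L2[2][1] = 60
paddr = 60 * 16 + 15 = 975

Answer: 975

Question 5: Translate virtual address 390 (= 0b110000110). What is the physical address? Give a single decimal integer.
Answer: 1222

Derivation:
vaddr = 390 = 0b110000110
Split: l1_idx=6, l2_idx=0, offset=6
L1[6] = 2
L2[2][0] = 76
paddr = 76 * 16 + 6 = 1222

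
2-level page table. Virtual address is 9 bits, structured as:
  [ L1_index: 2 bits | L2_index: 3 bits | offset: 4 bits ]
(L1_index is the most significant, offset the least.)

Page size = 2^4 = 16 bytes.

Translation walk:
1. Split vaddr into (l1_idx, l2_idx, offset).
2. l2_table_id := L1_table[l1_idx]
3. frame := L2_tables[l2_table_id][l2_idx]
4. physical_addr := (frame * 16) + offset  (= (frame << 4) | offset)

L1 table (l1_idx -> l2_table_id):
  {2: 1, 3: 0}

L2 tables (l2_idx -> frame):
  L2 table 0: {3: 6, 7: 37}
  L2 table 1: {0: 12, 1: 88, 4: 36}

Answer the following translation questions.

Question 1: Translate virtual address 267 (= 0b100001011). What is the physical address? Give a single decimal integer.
vaddr = 267 = 0b100001011
Split: l1_idx=2, l2_idx=0, offset=11
L1[2] = 1
L2[1][0] = 12
paddr = 12 * 16 + 11 = 203

Answer: 203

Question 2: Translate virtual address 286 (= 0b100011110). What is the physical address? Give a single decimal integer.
vaddr = 286 = 0b100011110
Split: l1_idx=2, l2_idx=1, offset=14
L1[2] = 1
L2[1][1] = 88
paddr = 88 * 16 + 14 = 1422

Answer: 1422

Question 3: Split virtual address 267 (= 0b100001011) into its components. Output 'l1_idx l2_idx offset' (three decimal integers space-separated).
vaddr = 267 = 0b100001011
  top 2 bits -> l1_idx = 2
  next 3 bits -> l2_idx = 0
  bottom 4 bits -> offset = 11

Answer: 2 0 11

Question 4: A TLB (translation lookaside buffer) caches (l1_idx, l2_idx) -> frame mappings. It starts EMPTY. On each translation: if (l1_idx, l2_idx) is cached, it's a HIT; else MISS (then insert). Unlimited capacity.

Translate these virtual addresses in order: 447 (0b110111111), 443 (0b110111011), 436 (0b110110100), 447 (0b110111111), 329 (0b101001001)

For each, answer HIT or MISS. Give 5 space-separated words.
Answer: MISS HIT HIT HIT MISS

Derivation:
vaddr=447: (3,3) not in TLB -> MISS, insert
vaddr=443: (3,3) in TLB -> HIT
vaddr=436: (3,3) in TLB -> HIT
vaddr=447: (3,3) in TLB -> HIT
vaddr=329: (2,4) not in TLB -> MISS, insert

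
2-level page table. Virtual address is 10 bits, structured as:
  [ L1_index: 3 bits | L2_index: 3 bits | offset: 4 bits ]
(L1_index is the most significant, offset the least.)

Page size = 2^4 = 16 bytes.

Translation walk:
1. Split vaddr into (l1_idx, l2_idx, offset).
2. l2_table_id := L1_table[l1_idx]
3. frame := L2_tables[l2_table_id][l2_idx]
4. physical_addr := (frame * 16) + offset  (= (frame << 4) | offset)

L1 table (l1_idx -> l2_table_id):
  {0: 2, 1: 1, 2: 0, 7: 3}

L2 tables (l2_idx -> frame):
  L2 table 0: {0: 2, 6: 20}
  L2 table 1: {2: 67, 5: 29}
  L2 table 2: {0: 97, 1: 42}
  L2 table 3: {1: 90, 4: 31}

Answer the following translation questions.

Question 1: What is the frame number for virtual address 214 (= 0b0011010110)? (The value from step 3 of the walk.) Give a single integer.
vaddr = 214: l1_idx=1, l2_idx=5
L1[1] = 1; L2[1][5] = 29

Answer: 29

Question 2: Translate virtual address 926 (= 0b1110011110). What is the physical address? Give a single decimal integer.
Answer: 1454

Derivation:
vaddr = 926 = 0b1110011110
Split: l1_idx=7, l2_idx=1, offset=14
L1[7] = 3
L2[3][1] = 90
paddr = 90 * 16 + 14 = 1454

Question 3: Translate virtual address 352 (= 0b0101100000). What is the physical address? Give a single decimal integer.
vaddr = 352 = 0b0101100000
Split: l1_idx=2, l2_idx=6, offset=0
L1[2] = 0
L2[0][6] = 20
paddr = 20 * 16 + 0 = 320

Answer: 320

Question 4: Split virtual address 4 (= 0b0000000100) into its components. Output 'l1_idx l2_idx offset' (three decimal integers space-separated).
vaddr = 4 = 0b0000000100
  top 3 bits -> l1_idx = 0
  next 3 bits -> l2_idx = 0
  bottom 4 bits -> offset = 4

Answer: 0 0 4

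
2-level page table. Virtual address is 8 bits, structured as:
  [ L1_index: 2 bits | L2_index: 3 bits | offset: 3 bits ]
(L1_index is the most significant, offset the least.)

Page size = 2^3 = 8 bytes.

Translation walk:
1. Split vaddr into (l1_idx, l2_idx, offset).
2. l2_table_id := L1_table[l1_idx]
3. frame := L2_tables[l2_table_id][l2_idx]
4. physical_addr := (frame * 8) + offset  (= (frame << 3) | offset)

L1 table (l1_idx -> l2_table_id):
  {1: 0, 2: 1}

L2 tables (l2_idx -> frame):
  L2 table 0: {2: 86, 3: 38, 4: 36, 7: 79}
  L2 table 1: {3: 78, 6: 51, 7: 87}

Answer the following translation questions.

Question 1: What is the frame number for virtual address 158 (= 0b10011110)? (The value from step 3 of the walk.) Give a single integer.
Answer: 78

Derivation:
vaddr = 158: l1_idx=2, l2_idx=3
L1[2] = 1; L2[1][3] = 78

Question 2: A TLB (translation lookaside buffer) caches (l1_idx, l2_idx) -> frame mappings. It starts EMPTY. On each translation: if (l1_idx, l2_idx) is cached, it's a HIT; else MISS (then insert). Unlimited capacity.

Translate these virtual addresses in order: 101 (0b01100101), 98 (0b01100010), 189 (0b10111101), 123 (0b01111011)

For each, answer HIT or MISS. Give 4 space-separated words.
vaddr=101: (1,4) not in TLB -> MISS, insert
vaddr=98: (1,4) in TLB -> HIT
vaddr=189: (2,7) not in TLB -> MISS, insert
vaddr=123: (1,7) not in TLB -> MISS, insert

Answer: MISS HIT MISS MISS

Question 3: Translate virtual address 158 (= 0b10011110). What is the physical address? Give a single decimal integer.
vaddr = 158 = 0b10011110
Split: l1_idx=2, l2_idx=3, offset=6
L1[2] = 1
L2[1][3] = 78
paddr = 78 * 8 + 6 = 630

Answer: 630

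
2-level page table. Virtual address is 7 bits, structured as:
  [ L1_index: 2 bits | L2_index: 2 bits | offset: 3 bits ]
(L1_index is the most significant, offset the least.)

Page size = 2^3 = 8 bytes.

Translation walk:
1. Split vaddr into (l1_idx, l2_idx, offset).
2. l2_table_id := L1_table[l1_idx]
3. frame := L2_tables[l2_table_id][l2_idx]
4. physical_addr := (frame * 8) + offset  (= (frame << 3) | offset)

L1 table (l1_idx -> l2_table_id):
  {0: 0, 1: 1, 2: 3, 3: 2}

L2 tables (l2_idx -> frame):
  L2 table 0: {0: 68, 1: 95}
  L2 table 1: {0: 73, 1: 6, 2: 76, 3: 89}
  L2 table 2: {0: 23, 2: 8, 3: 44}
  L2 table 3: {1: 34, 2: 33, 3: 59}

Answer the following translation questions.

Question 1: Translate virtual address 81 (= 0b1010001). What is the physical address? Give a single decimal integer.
vaddr = 81 = 0b1010001
Split: l1_idx=2, l2_idx=2, offset=1
L1[2] = 3
L2[3][2] = 33
paddr = 33 * 8 + 1 = 265

Answer: 265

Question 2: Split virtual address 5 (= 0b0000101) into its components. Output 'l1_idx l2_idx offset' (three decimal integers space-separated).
Answer: 0 0 5

Derivation:
vaddr = 5 = 0b0000101
  top 2 bits -> l1_idx = 0
  next 2 bits -> l2_idx = 0
  bottom 3 bits -> offset = 5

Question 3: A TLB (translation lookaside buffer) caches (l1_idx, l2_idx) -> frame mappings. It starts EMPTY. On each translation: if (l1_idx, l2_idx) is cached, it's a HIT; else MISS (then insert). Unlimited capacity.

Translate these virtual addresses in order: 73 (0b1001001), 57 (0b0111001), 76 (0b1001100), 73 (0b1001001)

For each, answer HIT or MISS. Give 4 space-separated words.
vaddr=73: (2,1) not in TLB -> MISS, insert
vaddr=57: (1,3) not in TLB -> MISS, insert
vaddr=76: (2,1) in TLB -> HIT
vaddr=73: (2,1) in TLB -> HIT

Answer: MISS MISS HIT HIT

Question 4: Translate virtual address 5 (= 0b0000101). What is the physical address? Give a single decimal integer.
Answer: 549

Derivation:
vaddr = 5 = 0b0000101
Split: l1_idx=0, l2_idx=0, offset=5
L1[0] = 0
L2[0][0] = 68
paddr = 68 * 8 + 5 = 549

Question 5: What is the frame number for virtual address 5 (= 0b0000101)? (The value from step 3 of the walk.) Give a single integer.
Answer: 68

Derivation:
vaddr = 5: l1_idx=0, l2_idx=0
L1[0] = 0; L2[0][0] = 68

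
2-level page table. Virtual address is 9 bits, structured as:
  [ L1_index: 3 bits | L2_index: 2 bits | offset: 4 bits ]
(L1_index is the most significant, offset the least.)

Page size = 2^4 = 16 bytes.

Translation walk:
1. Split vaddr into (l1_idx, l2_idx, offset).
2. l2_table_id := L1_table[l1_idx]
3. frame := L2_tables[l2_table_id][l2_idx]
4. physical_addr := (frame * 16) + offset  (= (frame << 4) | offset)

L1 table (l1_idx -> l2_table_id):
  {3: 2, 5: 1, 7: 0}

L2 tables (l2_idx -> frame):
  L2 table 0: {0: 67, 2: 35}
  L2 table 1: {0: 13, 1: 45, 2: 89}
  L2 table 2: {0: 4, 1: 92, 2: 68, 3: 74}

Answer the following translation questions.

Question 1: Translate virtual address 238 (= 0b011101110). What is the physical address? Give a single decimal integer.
Answer: 1102

Derivation:
vaddr = 238 = 0b011101110
Split: l1_idx=3, l2_idx=2, offset=14
L1[3] = 2
L2[2][2] = 68
paddr = 68 * 16 + 14 = 1102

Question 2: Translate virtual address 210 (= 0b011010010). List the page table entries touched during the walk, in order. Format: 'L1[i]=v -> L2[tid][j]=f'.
Answer: L1[3]=2 -> L2[2][1]=92

Derivation:
vaddr = 210 = 0b011010010
Split: l1_idx=3, l2_idx=1, offset=2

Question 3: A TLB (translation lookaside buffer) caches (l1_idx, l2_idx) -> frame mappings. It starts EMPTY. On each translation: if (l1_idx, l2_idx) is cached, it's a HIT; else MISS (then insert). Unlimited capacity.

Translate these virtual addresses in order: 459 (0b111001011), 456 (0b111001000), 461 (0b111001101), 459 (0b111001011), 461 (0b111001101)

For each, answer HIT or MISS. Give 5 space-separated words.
Answer: MISS HIT HIT HIT HIT

Derivation:
vaddr=459: (7,0) not in TLB -> MISS, insert
vaddr=456: (7,0) in TLB -> HIT
vaddr=461: (7,0) in TLB -> HIT
vaddr=459: (7,0) in TLB -> HIT
vaddr=461: (7,0) in TLB -> HIT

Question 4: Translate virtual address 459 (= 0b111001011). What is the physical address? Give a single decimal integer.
vaddr = 459 = 0b111001011
Split: l1_idx=7, l2_idx=0, offset=11
L1[7] = 0
L2[0][0] = 67
paddr = 67 * 16 + 11 = 1083

Answer: 1083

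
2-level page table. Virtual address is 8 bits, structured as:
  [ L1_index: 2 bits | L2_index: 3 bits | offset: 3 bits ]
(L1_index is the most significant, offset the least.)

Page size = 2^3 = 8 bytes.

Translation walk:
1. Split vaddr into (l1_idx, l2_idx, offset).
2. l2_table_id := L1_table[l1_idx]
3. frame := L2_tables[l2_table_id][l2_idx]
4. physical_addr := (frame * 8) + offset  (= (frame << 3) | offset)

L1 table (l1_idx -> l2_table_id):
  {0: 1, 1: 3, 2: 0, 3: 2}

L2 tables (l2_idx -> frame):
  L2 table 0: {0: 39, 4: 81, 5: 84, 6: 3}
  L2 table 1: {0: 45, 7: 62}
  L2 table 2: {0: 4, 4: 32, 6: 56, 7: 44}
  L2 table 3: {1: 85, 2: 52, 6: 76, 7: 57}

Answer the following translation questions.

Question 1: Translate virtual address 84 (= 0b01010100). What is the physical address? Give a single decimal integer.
Answer: 420

Derivation:
vaddr = 84 = 0b01010100
Split: l1_idx=1, l2_idx=2, offset=4
L1[1] = 3
L2[3][2] = 52
paddr = 52 * 8 + 4 = 420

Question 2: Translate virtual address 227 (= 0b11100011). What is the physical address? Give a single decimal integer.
Answer: 259

Derivation:
vaddr = 227 = 0b11100011
Split: l1_idx=3, l2_idx=4, offset=3
L1[3] = 2
L2[2][4] = 32
paddr = 32 * 8 + 3 = 259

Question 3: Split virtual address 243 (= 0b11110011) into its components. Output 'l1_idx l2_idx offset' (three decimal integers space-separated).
vaddr = 243 = 0b11110011
  top 2 bits -> l1_idx = 3
  next 3 bits -> l2_idx = 6
  bottom 3 bits -> offset = 3

Answer: 3 6 3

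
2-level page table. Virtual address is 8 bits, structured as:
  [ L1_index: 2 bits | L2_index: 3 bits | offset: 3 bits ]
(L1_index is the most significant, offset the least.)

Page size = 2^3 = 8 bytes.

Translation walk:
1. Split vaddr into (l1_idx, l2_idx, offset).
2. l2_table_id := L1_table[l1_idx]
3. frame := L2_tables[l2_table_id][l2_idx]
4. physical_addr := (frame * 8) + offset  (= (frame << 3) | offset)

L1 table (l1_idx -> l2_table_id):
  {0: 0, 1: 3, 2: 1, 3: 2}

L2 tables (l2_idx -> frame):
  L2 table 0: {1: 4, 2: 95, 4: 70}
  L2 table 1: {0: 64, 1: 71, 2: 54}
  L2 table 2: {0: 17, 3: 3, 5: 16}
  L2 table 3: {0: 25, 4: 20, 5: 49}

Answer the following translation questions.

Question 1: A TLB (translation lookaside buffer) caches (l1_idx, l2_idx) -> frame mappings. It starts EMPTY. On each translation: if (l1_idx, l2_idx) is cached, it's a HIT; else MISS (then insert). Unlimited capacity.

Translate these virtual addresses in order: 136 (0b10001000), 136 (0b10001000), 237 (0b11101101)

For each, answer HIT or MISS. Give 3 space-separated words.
vaddr=136: (2,1) not in TLB -> MISS, insert
vaddr=136: (2,1) in TLB -> HIT
vaddr=237: (3,5) not in TLB -> MISS, insert

Answer: MISS HIT MISS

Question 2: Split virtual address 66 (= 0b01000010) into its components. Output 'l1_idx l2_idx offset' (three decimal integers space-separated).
vaddr = 66 = 0b01000010
  top 2 bits -> l1_idx = 1
  next 3 bits -> l2_idx = 0
  bottom 3 bits -> offset = 2

Answer: 1 0 2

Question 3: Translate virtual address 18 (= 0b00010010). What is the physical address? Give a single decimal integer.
vaddr = 18 = 0b00010010
Split: l1_idx=0, l2_idx=2, offset=2
L1[0] = 0
L2[0][2] = 95
paddr = 95 * 8 + 2 = 762

Answer: 762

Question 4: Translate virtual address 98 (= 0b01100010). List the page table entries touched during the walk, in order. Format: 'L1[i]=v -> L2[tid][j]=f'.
vaddr = 98 = 0b01100010
Split: l1_idx=1, l2_idx=4, offset=2

Answer: L1[1]=3 -> L2[3][4]=20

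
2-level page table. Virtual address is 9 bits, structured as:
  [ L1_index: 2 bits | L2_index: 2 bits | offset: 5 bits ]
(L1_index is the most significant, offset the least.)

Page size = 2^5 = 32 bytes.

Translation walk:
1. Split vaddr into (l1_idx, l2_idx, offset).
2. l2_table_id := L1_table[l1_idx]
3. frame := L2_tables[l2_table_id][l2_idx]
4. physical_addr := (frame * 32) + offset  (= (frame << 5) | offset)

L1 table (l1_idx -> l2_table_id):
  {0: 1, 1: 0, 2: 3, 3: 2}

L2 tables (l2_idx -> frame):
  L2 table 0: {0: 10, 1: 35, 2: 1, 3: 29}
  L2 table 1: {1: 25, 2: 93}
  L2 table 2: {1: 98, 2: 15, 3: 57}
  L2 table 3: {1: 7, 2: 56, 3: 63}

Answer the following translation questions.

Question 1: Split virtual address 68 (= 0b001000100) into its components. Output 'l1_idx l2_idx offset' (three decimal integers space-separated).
vaddr = 68 = 0b001000100
  top 2 bits -> l1_idx = 0
  next 2 bits -> l2_idx = 2
  bottom 5 bits -> offset = 4

Answer: 0 2 4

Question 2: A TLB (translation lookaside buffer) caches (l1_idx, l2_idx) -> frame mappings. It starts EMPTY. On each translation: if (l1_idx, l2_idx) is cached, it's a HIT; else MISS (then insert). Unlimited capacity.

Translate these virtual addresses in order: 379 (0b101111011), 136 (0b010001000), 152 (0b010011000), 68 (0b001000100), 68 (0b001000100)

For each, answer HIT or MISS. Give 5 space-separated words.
vaddr=379: (2,3) not in TLB -> MISS, insert
vaddr=136: (1,0) not in TLB -> MISS, insert
vaddr=152: (1,0) in TLB -> HIT
vaddr=68: (0,2) not in TLB -> MISS, insert
vaddr=68: (0,2) in TLB -> HIT

Answer: MISS MISS HIT MISS HIT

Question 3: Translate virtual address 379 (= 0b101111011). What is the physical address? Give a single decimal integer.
vaddr = 379 = 0b101111011
Split: l1_idx=2, l2_idx=3, offset=27
L1[2] = 3
L2[3][3] = 63
paddr = 63 * 32 + 27 = 2043

Answer: 2043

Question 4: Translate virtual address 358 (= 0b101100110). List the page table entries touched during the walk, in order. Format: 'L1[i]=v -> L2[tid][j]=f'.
Answer: L1[2]=3 -> L2[3][3]=63

Derivation:
vaddr = 358 = 0b101100110
Split: l1_idx=2, l2_idx=3, offset=6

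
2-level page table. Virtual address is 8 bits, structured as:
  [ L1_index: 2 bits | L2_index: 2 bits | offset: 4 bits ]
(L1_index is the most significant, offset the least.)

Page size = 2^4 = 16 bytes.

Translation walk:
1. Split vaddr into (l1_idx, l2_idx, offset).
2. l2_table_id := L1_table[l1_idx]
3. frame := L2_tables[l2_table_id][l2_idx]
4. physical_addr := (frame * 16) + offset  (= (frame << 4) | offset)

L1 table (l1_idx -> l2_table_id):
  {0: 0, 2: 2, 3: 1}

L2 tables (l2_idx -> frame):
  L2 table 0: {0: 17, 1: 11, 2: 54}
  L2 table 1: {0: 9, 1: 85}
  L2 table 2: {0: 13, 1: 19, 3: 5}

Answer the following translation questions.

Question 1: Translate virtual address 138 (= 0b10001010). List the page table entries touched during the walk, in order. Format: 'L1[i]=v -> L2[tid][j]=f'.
vaddr = 138 = 0b10001010
Split: l1_idx=2, l2_idx=0, offset=10

Answer: L1[2]=2 -> L2[2][0]=13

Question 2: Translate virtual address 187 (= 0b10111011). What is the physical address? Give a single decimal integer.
vaddr = 187 = 0b10111011
Split: l1_idx=2, l2_idx=3, offset=11
L1[2] = 2
L2[2][3] = 5
paddr = 5 * 16 + 11 = 91

Answer: 91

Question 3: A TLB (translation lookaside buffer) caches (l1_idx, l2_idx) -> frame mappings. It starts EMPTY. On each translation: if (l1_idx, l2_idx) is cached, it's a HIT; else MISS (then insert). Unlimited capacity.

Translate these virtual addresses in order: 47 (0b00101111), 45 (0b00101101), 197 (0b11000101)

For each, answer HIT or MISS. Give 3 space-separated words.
Answer: MISS HIT MISS

Derivation:
vaddr=47: (0,2) not in TLB -> MISS, insert
vaddr=45: (0,2) in TLB -> HIT
vaddr=197: (3,0) not in TLB -> MISS, insert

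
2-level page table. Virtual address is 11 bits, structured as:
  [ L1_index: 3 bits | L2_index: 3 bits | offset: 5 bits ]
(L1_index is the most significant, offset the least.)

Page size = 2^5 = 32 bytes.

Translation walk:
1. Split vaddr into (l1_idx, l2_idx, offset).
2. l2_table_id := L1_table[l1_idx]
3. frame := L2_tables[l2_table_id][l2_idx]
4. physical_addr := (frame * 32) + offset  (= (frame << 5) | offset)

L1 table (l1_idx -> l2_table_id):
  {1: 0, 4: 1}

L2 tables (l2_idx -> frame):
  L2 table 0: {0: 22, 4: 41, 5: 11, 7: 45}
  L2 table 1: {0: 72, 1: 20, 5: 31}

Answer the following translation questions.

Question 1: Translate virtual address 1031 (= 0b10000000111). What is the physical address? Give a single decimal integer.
Answer: 2311

Derivation:
vaddr = 1031 = 0b10000000111
Split: l1_idx=4, l2_idx=0, offset=7
L1[4] = 1
L2[1][0] = 72
paddr = 72 * 32 + 7 = 2311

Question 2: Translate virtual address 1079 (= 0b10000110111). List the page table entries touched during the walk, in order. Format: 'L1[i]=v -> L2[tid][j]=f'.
vaddr = 1079 = 0b10000110111
Split: l1_idx=4, l2_idx=1, offset=23

Answer: L1[4]=1 -> L2[1][1]=20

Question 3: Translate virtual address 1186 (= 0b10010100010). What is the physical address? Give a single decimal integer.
Answer: 994

Derivation:
vaddr = 1186 = 0b10010100010
Split: l1_idx=4, l2_idx=5, offset=2
L1[4] = 1
L2[1][5] = 31
paddr = 31 * 32 + 2 = 994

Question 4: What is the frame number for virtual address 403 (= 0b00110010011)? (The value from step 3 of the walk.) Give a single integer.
vaddr = 403: l1_idx=1, l2_idx=4
L1[1] = 0; L2[0][4] = 41

Answer: 41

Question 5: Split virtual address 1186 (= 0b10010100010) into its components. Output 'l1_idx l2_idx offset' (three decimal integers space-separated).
Answer: 4 5 2

Derivation:
vaddr = 1186 = 0b10010100010
  top 3 bits -> l1_idx = 4
  next 3 bits -> l2_idx = 5
  bottom 5 bits -> offset = 2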